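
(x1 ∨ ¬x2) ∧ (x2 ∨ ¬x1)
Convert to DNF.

(x1 ∨ ¬x2) ∧ (x2 ∨ ¬x1)
⇔ (x1 ∧ x2) ∨ (x1 ∧ ¬x1) ∨ (¬x2 ∧ x2) ∨ (¬x2 ∧ ¬x1)   [distribute ∧ over ∨]
⇔ (x1 ∧ x2) ∨ (¬x2 ∧ ¬x1)   [simplify]

(x1 ∧ x2) ∨ (¬x2 ∧ ¬x1)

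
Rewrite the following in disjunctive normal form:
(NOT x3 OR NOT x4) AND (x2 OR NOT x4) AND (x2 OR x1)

(NOT x3 OR NOT x4) AND (x2 OR NOT x4) AND (x2 OR x1)
⇔ (NOT x3 AND x2 AND x2) OR (NOT x3 AND x2 AND x1) OR (NOT x3 AND NOT x4 AND x2) OR (NOT x3 AND NOT x4 AND x1) OR (NOT x4 AND x2 AND x2) OR (NOT x4 AND x2 AND x1) OR (NOT x4 AND NOT x4 AND x2) OR (NOT x4 AND NOT x4 AND x1)   — distribute AND over OR
⇔ (NOT x3 AND x2) OR (NOT x4 AND x2) OR (NOT x4 AND x1)   — simplify

(NOT x3 AND x2) OR (NOT x4 AND x2) OR (NOT x4 AND x1)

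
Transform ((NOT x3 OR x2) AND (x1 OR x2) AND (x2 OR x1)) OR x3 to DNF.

((NOT x3 OR x2) AND (x1 OR x2) AND (x2 OR x1)) OR x3
≡ (NOT x3 AND x1 AND x2) OR (NOT x3 AND x1 AND x1) OR (NOT x3 AND x2 AND x2) OR (NOT x3 AND x2 AND x1) OR (x2 AND x1 AND x2) OR (x2 AND x1 AND x1) OR (x2 AND x2 AND x2) OR (x2 AND x2 AND x1) OR x3   [distribute AND over OR]
≡ (NOT x3 AND x1) OR x2 OR x3   [simplify]

(NOT x3 AND x1) OR x2 OR x3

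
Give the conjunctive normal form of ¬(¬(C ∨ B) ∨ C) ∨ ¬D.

(C ∨ B ∨ ¬D) ∧ (¬C ∨ ¬D)

¬(¬(C ∨ B) ∨ C) ∨ ¬D
= (¬¬(C ∨ B) ∧ ¬C) ∨ ¬D
= ((C ∨ B) ∧ ¬C) ∨ ¬D
= (C ∨ B ∨ ¬D) ∧ (¬C ∨ ¬D)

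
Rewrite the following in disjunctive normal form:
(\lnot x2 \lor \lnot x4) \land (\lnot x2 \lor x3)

(\lnot x2 \lor \lnot x4) \land (\lnot x2 \lor x3)
≡ (\lnot x2 \land \lnot x2) \lor (\lnot x2 \land x3) \lor (\lnot x4 \land \lnot x2) \lor (\lnot x4 \land x3)   (distribute \land over \lor)
≡ \lnot x2 \lor (\lnot x4 \land x3)   (simplify)

\lnot x2 \lor (\lnot x4 \land x3)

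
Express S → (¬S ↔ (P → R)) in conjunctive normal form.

S → (¬S ↔ (P → R))
⇔ ¬S ∨ (¬S ↔ (P → R))   (eliminate →)
⇔ ¬S ∨ ((¬S → (P → R)) ∧ ((P → R) → ¬S))   (eliminate ↔)
⇔ ¬S ∨ ((¬¬S ∨ (P → R)) ∧ ((P → R) → ¬S))   (eliminate →)
⇔ ¬S ∨ ((¬¬S ∨ ¬P ∨ R) ∧ ((P → R) → ¬S))   (eliminate →)
⇔ ¬S ∨ ((¬¬S ∨ ¬P ∨ R) ∧ (¬(P → R) ∨ ¬S))   (eliminate →)
⇔ ¬S ∨ ((¬¬S ∨ ¬P ∨ R) ∧ (¬(¬P ∨ R) ∨ ¬S))   (eliminate →)
⇔ ¬S ∨ ((S ∨ ¬P ∨ R) ∧ (¬(¬P ∨ R) ∨ ¬S))   (double negation)
⇔ ¬S ∨ ((S ∨ ¬P ∨ R) ∧ ((¬¬P ∧ ¬R) ∨ ¬S))   (De Morgan)
⇔ ¬S ∨ ((S ∨ ¬P ∨ R) ∧ ((P ∧ ¬R) ∨ ¬S))   (double negation)
⇔ (¬S ∨ S ∨ ¬P ∨ R) ∧ (¬S ∨ P ∨ ¬S) ∧ (¬S ∨ ¬R ∨ ¬S)   (distribute ∨ over ∧)
⇔ (¬S ∨ P) ∧ (¬S ∨ ¬R)   (simplify)

(¬S ∨ P) ∧ (¬S ∨ ¬R)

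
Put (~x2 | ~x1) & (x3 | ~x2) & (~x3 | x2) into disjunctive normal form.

(~x2 & ~x3) | (~x1 & x3 & x2)

(~x2 | ~x1) & (x3 | ~x2) & (~x3 | x2)
= (~x2 & x3 & ~x3) | (~x2 & x3 & x2) | (~x2 & ~x2 & ~x3) | (~x2 & ~x2 & x2) | (~x1 & x3 & ~x3) | (~x1 & x3 & x2) | (~x1 & ~x2 & ~x3) | (~x1 & ~x2 & x2)   [distribute & over |]
= (~x2 & ~x3) | (~x1 & x3 & x2)   [simplify]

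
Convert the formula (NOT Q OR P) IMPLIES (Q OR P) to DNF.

Q OR P

(NOT Q OR P) IMPLIES (Q OR P)
≡ NOT (NOT Q OR P) OR Q OR P   [eliminate IMPLIES]
≡ (NOT NOT Q AND NOT P) OR Q OR P   [De Morgan]
≡ (Q AND NOT P) OR Q OR P   [double negation]
≡ Q OR P   [simplify]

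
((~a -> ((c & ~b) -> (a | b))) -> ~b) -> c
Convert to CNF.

((~a -> ((c & ~b) -> (a | b))) -> ~b) -> c
≡ ~((~a -> ((c & ~b) -> (a | b))) -> ~b) | c   [eliminate ->]
≡ ~(~(~a -> ((c & ~b) -> (a | b))) | ~b) | c   [eliminate ->]
≡ ~(~(~~a | ((c & ~b) -> (a | b))) | ~b) | c   [eliminate ->]
≡ ~(~(~~a | ~(c & ~b) | a | b) | ~b) | c   [eliminate ->]
≡ (~~(~~a | ~(c & ~b) | a | b) & ~~b) | c   [De Morgan]
≡ ((~~a | ~(c & ~b) | a | b) & ~~b) | c   [double negation]
≡ ((a | ~(c & ~b) | a | b) & ~~b) | c   [double negation]
≡ ((a | ~c | ~~b | a | b) & ~~b) | c   [De Morgan]
≡ ((a | ~c | b | a | b) & ~~b) | c   [double negation]
≡ ((a | ~c | b | a | b) & b) | c   [double negation]
≡ (a | ~c | b | a | b | c) & (b | c)   [distribute | over &]
≡ b | c   [simplify]

b | c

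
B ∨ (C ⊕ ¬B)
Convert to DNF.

B ∨ (¬C ∧ ¬B)

B ∨ (C ⊕ ¬B)
⇔ B ∨ (C ∧ ¬¬B) ∨ (¬C ∧ ¬B)   [expand ⊕]
⇔ B ∨ (C ∧ B) ∨ (¬C ∧ ¬B)   [double negation]
⇔ B ∨ (¬C ∧ ¬B)   [simplify]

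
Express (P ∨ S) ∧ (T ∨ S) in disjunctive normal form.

(P ∧ T) ∨ S

(P ∨ S) ∧ (T ∨ S)
≡ (P ∧ T) ∨ (P ∧ S) ∨ (S ∧ T) ∨ (S ∧ S)   (distribute ∧ over ∨)
≡ (P ∧ T) ∨ S   (simplify)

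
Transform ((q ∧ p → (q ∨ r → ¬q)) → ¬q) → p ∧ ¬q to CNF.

((q ∧ p → (q ∨ r → ¬q)) → ¬q) → p ∧ ¬q
⇔ ¬((q ∧ p → (q ∨ r → ¬q)) → ¬q) ∨ p ∧ ¬q   [eliminate →]
⇔ ¬(¬(q ∧ p → (q ∨ r → ¬q)) ∨ ¬q) ∨ p ∧ ¬q   [eliminate →]
⇔ ¬(¬(¬(q ∧ p) ∨ (q ∨ r → ¬q)) ∨ ¬q) ∨ p ∧ ¬q   [eliminate →]
⇔ ¬(¬(¬(q ∧ p) ∨ ¬(q ∨ r) ∨ ¬q) ∨ ¬q) ∨ p ∧ ¬q   [eliminate →]
⇔ ¬¬(¬(q ∧ p) ∨ ¬(q ∨ r) ∨ ¬q) ∧ ¬¬q ∨ p ∧ ¬q   [De Morgan]
⇔ (¬(q ∧ p) ∨ ¬(q ∨ r) ∨ ¬q) ∧ ¬¬q ∨ p ∧ ¬q   [double negation]
⇔ (¬q ∨ ¬p ∨ ¬(q ∨ r) ∨ ¬q) ∧ ¬¬q ∨ p ∧ ¬q   [De Morgan]
⇔ (¬q ∨ ¬p ∨ ¬q ∧ ¬r ∨ ¬q) ∧ ¬¬q ∨ p ∧ ¬q   [De Morgan]
⇔ (¬q ∨ ¬p ∨ ¬q ∧ ¬r ∨ ¬q) ∧ q ∨ p ∧ ¬q   [double negation]
⇔ (¬q ∨ ¬p ∨ ¬q ∨ ¬q ∨ p) ∧ (¬q ∨ ¬p ∨ ¬q ∨ ¬q ∨ ¬q) ∧ (¬q ∨ ¬p ∨ ¬r ∨ ¬q ∨ p) ∧ (¬q ∨ ¬p ∨ ¬r ∨ ¬q ∨ ¬q) ∧ (q ∨ p) ∧ (q ∨ ¬q)   [distribute ∨ over ∧]
⇔ (¬q ∨ ¬p) ∧ (q ∨ p)   [simplify]

(¬q ∨ ¬p) ∧ (q ∨ p)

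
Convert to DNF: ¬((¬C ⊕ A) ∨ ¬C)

C ∧ ¬A

¬((¬C ⊕ A) ∨ ¬C)
≡ ¬(¬C ∧ ¬A ∨ ¬¬C ∧ A ∨ ¬C)   [expand ⊕]
≡ ¬(¬C ∧ ¬A) ∧ ¬(¬¬C ∧ A) ∧ ¬¬C   [De Morgan]
≡ (¬¬C ∨ ¬¬A) ∧ ¬(¬¬C ∧ A) ∧ ¬¬C   [De Morgan]
≡ (C ∨ ¬¬A) ∧ ¬(¬¬C ∧ A) ∧ ¬¬C   [double negation]
≡ (C ∨ A) ∧ ¬(¬¬C ∧ A) ∧ ¬¬C   [double negation]
≡ (C ∨ A) ∧ (¬¬¬C ∨ ¬A) ∧ ¬¬C   [De Morgan]
≡ (C ∨ A) ∧ (¬C ∨ ¬A) ∧ ¬¬C   [double negation]
≡ (C ∨ A) ∧ (¬C ∨ ¬A) ∧ C   [double negation]
≡ C ∧ ¬C ∧ C ∨ C ∧ ¬A ∧ C ∨ A ∧ ¬C ∧ C ∨ A ∧ ¬A ∧ C   [distribute ∧ over ∨]
≡ C ∧ ¬A   [simplify]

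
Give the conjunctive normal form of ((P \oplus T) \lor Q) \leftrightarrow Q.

(\lnot P \lor T \lor Q) \land (\lnot T \lor P \lor Q)

((P \oplus T) \lor Q) \leftrightarrow Q
≡ (((P \oplus T) \lor Q) \to Q) \land (Q \to ((P \oplus T) \lor Q))
≡ (\lnot ((P \oplus T) \lor Q) \lor Q) \land (Q \to ((P \oplus T) \lor Q))
≡ (\lnot (((P \lor T) \land \lnot (P \land T)) \lor Q) \lor Q) \land (Q \to ((P \oplus T) \lor Q))
≡ (\lnot (((P \lor T) \land \lnot (P \land T)) \lor Q) \lor Q) \land (\lnot Q \lor (P \oplus T) \lor Q)
≡ (\lnot (((P \lor T) \land \lnot (P \land T)) \lor Q) \lor Q) \land (\lnot Q \lor ((P \lor T) \land \lnot (P \land T)) \lor Q)
≡ ((\lnot ((P \lor T) \land \lnot (P \land T)) \land \lnot Q) \lor Q) \land (\lnot Q \lor ((P \lor T) \land \lnot (P \land T)) \lor Q)
≡ (((\lnot (P \lor T) \lor \lnot \lnot (P \land T)) \land \lnot Q) \lor Q) \land (\lnot Q \lor ((P \lor T) \land \lnot (P \land T)) \lor Q)
≡ ((((\lnot P \land \lnot T) \lor \lnot \lnot (P \land T)) \land \lnot Q) \lor Q) \land (\lnot Q \lor ((P \lor T) \land \lnot (P \land T)) \lor Q)
≡ ((((\lnot P \land \lnot T) \lor (P \land T)) \land \lnot Q) \lor Q) \land (\lnot Q \lor ((P \lor T) \land \lnot (P \land T)) \lor Q)
≡ ((((\lnot P \land \lnot T) \lor (P \land T)) \land \lnot Q) \lor Q) \land (\lnot Q \lor ((P \lor T) \land (\lnot P \lor \lnot T)) \lor Q)
≡ (\lnot P \lor P \lor Q) \land (\lnot P \lor T \lor Q) \land (\lnot T \lor P \lor Q) \land (\lnot T \lor T \lor Q) \land (\lnot Q \lor Q) \land (\lnot Q \lor P \lor T \lor Q) \land (\lnot Q \lor \lnot P \lor \lnot T \lor Q)
≡ (\lnot P \lor T \lor Q) \land (\lnot T \lor P \lor Q)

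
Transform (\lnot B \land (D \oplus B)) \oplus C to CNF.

(\lnot B \lor C) \land (D \lor B \lor C) \land (B \lor \lnot D \lor \lnot C)

(\lnot B \land (D \oplus B)) \oplus C
≡ ((\lnot B \land (D \oplus B)) \lor C) \land \lnot (\lnot B \land (D \oplus B) \land C)   — expand \oplus
≡ ((\lnot B \land (D \lor B) \land \lnot (D \land B)) \lor C) \land \lnot (\lnot B \land (D \oplus B) \land C)   — expand \oplus
≡ ((\lnot B \land (D \lor B) \land \lnot (D \land B)) \lor C) \land \lnot (\lnot B \land (D \lor B) \land \lnot (D \land B) \land C)   — expand \oplus
≡ ((\lnot B \land (D \lor B) \land (\lnot D \lor \lnot B)) \lor C) \land \lnot (\lnot B \land (D \lor B) \land \lnot (D \land B) \land C)   — De Morgan
≡ ((\lnot B \land (D \lor B) \land (\lnot D \lor \lnot B)) \lor C) \land (\lnot \lnot B \lor \lnot (D \lor B) \lor \lnot \lnot (D \land B) \lor \lnot C)   — De Morgan
≡ ((\lnot B \land (D \lor B) \land (\lnot D \lor \lnot B)) \lor C) \land (B \lor \lnot (D \lor B) \lor \lnot \lnot (D \land B) \lor \lnot C)   — double negation
≡ ((\lnot B \land (D \lor B) \land (\lnot D \lor \lnot B)) \lor C) \land (B \lor (\lnot D \land \lnot B) \lor \lnot \lnot (D \land B) \lor \lnot C)   — De Morgan
≡ ((\lnot B \land (D \lor B) \land (\lnot D \lor \lnot B)) \lor C) \land (B \lor (\lnot D \land \lnot B) \lor (D \land B) \lor \lnot C)   — double negation
≡ (\lnot B \lor C) \land (D \lor B \lor C) \land (\lnot D \lor \lnot B \lor C) \land (B \lor \lnot D \lor D \lor \lnot C) \land (B \lor \lnot D \lor B \lor \lnot C) \land (B \lor \lnot B \lor D \lor \lnot C) \land (B \lor \lnot B \lor B \lor \lnot C)   — distribute \lor over \land
≡ (\lnot B \lor C) \land (D \lor B \lor C) \land (B \lor \lnot D \lor \lnot C)   — simplify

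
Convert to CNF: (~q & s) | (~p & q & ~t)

(~q | ~p) & (~q | ~t) & (s | ~p) & (s | q) & (s | ~t)

(~q & s) | (~p & q & ~t)
⇔ (~q | ~p) & (~q | q) & (~q | ~t) & (s | ~p) & (s | q) & (s | ~t)   [distribute | over &]
⇔ (~q | ~p) & (~q | ~t) & (s | ~p) & (s | q) & (s | ~t)   [simplify]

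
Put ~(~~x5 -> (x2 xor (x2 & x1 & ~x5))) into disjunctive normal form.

x5 & ~x2

~(~~x5 -> (x2 xor (x2 & x1 & ~x5)))
= ~(~~~x5 | (x2 xor (x2 & x1 & ~x5)))   [eliminate ->]
= ~(~~~x5 | (x2 & ~(x2 & x1 & ~x5)) | (~x2 & x2 & x1 & ~x5))   [expand xor]
= ~~~~x5 & ~(x2 & ~(x2 & x1 & ~x5)) & ~(~x2 & x2 & x1 & ~x5)   [De Morgan]
= ~~x5 & ~(x2 & ~(x2 & x1 & ~x5)) & ~(~x2 & x2 & x1 & ~x5)   [double negation]
= x5 & ~(x2 & ~(x2 & x1 & ~x5)) & ~(~x2 & x2 & x1 & ~x5)   [double negation]
= x5 & (~x2 | ~~(x2 & x1 & ~x5)) & ~(~x2 & x2 & x1 & ~x5)   [De Morgan]
= x5 & (~x2 | (x2 & x1 & ~x5)) & ~(~x2 & x2 & x1 & ~x5)   [double negation]
= x5 & (~x2 | (x2 & x1 & ~x5)) & (~~x2 | ~x2 | ~x1 | ~~x5)   [De Morgan]
= x5 & (~x2 | (x2 & x1 & ~x5)) & (x2 | ~x2 | ~x1 | ~~x5)   [double negation]
= x5 & (~x2 | (x2 & x1 & ~x5)) & (x2 | ~x2 | ~x1 | x5)   [double negation]
= (x5 & ~x2 & x2) | (x5 & ~x2 & ~x2) | (x5 & ~x2 & ~x1) | (x5 & ~x2 & x5) | (x5 & x2 & x1 & ~x5 & x2) | (x5 & x2 & x1 & ~x5 & ~x2) | (x5 & x2 & x1 & ~x5 & ~x1) | (x5 & x2 & x1 & ~x5 & x5)   [distribute & over |]
= x5 & ~x2   [simplify]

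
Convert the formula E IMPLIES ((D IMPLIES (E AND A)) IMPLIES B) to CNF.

(NOT E OR D OR B) AND (NOT E OR NOT A OR B)

E IMPLIES ((D IMPLIES (E AND A)) IMPLIES B)
≡ NOT E OR ((D IMPLIES (E AND A)) IMPLIES B)   — eliminate IMPLIES
≡ NOT E OR NOT (D IMPLIES (E AND A)) OR B   — eliminate IMPLIES
≡ NOT E OR NOT (NOT D OR (E AND A)) OR B   — eliminate IMPLIES
≡ NOT E OR (NOT NOT D AND NOT (E AND A)) OR B   — De Morgan
≡ NOT E OR (D AND NOT (E AND A)) OR B   — double negation
≡ NOT E OR (D AND (NOT E OR NOT A)) OR B   — De Morgan
≡ (NOT E OR D OR B) AND (NOT E OR NOT E OR NOT A OR B)   — distribute OR over AND
≡ (NOT E OR D OR B) AND (NOT E OR NOT A OR B)   — simplify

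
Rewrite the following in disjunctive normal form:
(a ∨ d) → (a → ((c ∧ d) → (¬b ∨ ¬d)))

¬a ∨ ¬c ∨ ¬d ∨ ¬b

(a ∨ d) → (a → ((c ∧ d) → (¬b ∨ ¬d)))
≡ ¬(a ∨ d) ∨ (a → ((c ∧ d) → (¬b ∨ ¬d)))
≡ ¬(a ∨ d) ∨ ¬a ∨ ((c ∧ d) → (¬b ∨ ¬d))
≡ ¬(a ∨ d) ∨ ¬a ∨ ¬(c ∧ d) ∨ ¬b ∨ ¬d
≡ (¬a ∧ ¬d) ∨ ¬a ∨ ¬(c ∧ d) ∨ ¬b ∨ ¬d
≡ (¬a ∧ ¬d) ∨ ¬a ∨ ¬c ∨ ¬d ∨ ¬b ∨ ¬d
≡ ¬a ∨ ¬c ∨ ¬d ∨ ¬b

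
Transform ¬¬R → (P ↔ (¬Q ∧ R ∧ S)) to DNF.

¬R ∨ (¬P ∧ Q) ∨ (¬P ∧ ¬S) ∨ (¬Q ∧ R ∧ S ∧ P)

¬¬R → (P ↔ (¬Q ∧ R ∧ S))
= ¬¬¬R ∨ (P ↔ (¬Q ∧ R ∧ S))   [eliminate →]
= ¬¬¬R ∨ ((P → (¬Q ∧ R ∧ S)) ∧ ((¬Q ∧ R ∧ S) → P))   [eliminate ↔]
= ¬¬¬R ∨ ((¬P ∨ (¬Q ∧ R ∧ S)) ∧ ((¬Q ∧ R ∧ S) → P))   [eliminate →]
= ¬¬¬R ∨ ((¬P ∨ (¬Q ∧ R ∧ S)) ∧ (¬(¬Q ∧ R ∧ S) ∨ P))   [eliminate →]
= ¬R ∨ ((¬P ∨ (¬Q ∧ R ∧ S)) ∧ (¬(¬Q ∧ R ∧ S) ∨ P))   [double negation]
= ¬R ∨ ((¬P ∨ (¬Q ∧ R ∧ S)) ∧ (¬¬Q ∨ ¬R ∨ ¬S ∨ P))   [De Morgan]
= ¬R ∨ ((¬P ∨ (¬Q ∧ R ∧ S)) ∧ (Q ∨ ¬R ∨ ¬S ∨ P))   [double negation]
= ¬R ∨ (¬P ∧ Q) ∨ (¬P ∧ ¬R) ∨ (¬P ∧ ¬S) ∨ (¬P ∧ P) ∨ (¬Q ∧ R ∧ S ∧ Q) ∨ (¬Q ∧ R ∧ S ∧ ¬R) ∨ (¬Q ∧ R ∧ S ∧ ¬S) ∨ (¬Q ∧ R ∧ S ∧ P)   [distribute ∧ over ∨]
= ¬R ∨ (¬P ∧ Q) ∨ (¬P ∧ ¬S) ∨ (¬Q ∧ R ∧ S ∧ P)   [simplify]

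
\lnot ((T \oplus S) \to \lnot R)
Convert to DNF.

\lnot ((T \oplus S) \to \lnot R)
≡ \lnot (\lnot (T \oplus S) \lor \lnot R)   — eliminate \to
≡ \lnot (\lnot ((T \land \lnot S) \lor (\lnot T \land S)) \lor \lnot R)   — expand \oplus
≡ \lnot \lnot ((T \land \lnot S) \lor (\lnot T \land S)) \land \lnot \lnot R   — De Morgan
≡ ((T \land \lnot S) \lor (\lnot T \land S)) \land \lnot \lnot R   — double negation
≡ ((T \land \lnot S) \lor (\lnot T \land S)) \land R   — double negation
≡ (T \land \lnot S \land R) \lor (\lnot T \land S \land R)   — distribute \land over \lor

(T \land \lnot S \land R) \lor (\lnot T \land S \land R)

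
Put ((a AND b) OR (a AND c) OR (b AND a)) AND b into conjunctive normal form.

a AND b

((a AND b) OR (a AND c) OR (b AND a)) AND b
= (a OR a OR b) AND (a OR a OR a) AND (a OR c OR b) AND (a OR c OR a) AND (b OR a OR b) AND (b OR a OR a) AND (b OR c OR b) AND (b OR c OR a) AND b   [distribute OR over AND]
= a AND b   [simplify]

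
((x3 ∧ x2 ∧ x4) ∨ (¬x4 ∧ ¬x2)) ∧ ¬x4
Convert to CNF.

((x3 ∧ x2 ∧ x4) ∨ (¬x4 ∧ ¬x2)) ∧ ¬x4
≡ (x3 ∨ ¬x4) ∧ (x3 ∨ ¬x2) ∧ (x2 ∨ ¬x4) ∧ (x2 ∨ ¬x2) ∧ (x4 ∨ ¬x4) ∧ (x4 ∨ ¬x2) ∧ ¬x4   (distribute ∨ over ∧)
≡ (x3 ∨ ¬x2) ∧ (x4 ∨ ¬x2) ∧ ¬x4   (simplify)

(x3 ∨ ¬x2) ∧ (x4 ∨ ¬x2) ∧ ¬x4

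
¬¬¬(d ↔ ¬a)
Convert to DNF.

(d ∧ a) ∨ (¬a ∧ ¬d)

¬¬¬(d ↔ ¬a)
≡ ¬¬¬((d → ¬a) ∧ (¬a → d))   — eliminate ↔
≡ ¬¬¬((¬d ∨ ¬a) ∧ (¬a → d))   — eliminate →
≡ ¬¬¬((¬d ∨ ¬a) ∧ (¬¬a ∨ d))   — eliminate →
≡ ¬((¬d ∨ ¬a) ∧ (¬¬a ∨ d))   — double negation
≡ ¬(¬d ∨ ¬a) ∨ ¬(¬¬a ∨ d)   — De Morgan
≡ (¬¬d ∧ ¬¬a) ∨ ¬(¬¬a ∨ d)   — De Morgan
≡ (d ∧ ¬¬a) ∨ ¬(¬¬a ∨ d)   — double negation
≡ (d ∧ a) ∨ ¬(¬¬a ∨ d)   — double negation
≡ (d ∧ a) ∨ (¬¬¬a ∧ ¬d)   — De Morgan
≡ (d ∧ a) ∨ (¬a ∧ ¬d)   — double negation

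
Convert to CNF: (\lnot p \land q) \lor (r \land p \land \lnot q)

(\lnot p \land q) \lor (r \land p \land \lnot q)
≡ (\lnot p \lor r) \land (\lnot p \lor p) \land (\lnot p \lor \lnot q) \land (q \lor r) \land (q \lor p) \land (q \lor \lnot q)
≡ (\lnot p \lor r) \land (\lnot p \lor \lnot q) \land (q \lor r) \land (q \lor p)

(\lnot p \lor r) \land (\lnot p \lor \lnot q) \land (q \lor r) \land (q \lor p)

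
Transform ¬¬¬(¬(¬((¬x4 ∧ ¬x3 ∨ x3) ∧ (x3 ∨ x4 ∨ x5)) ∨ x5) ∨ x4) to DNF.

¬x3 ∧ ¬x4 ∧ ¬x5 ∨ x5 ∧ ¬x4

¬¬¬(¬(¬((¬x4 ∧ ¬x3 ∨ x3) ∧ (x3 ∨ x4 ∨ x5)) ∨ x5) ∨ x4)
⇔ ¬(¬(¬((¬x4 ∧ ¬x3 ∨ x3) ∧ (x3 ∨ x4 ∨ x5)) ∨ x5) ∨ x4)   [double negation]
⇔ ¬¬(¬((¬x4 ∧ ¬x3 ∨ x3) ∧ (x3 ∨ x4 ∨ x5)) ∨ x5) ∧ ¬x4   [De Morgan]
⇔ (¬((¬x4 ∧ ¬x3 ∨ x3) ∧ (x3 ∨ x4 ∨ x5)) ∨ x5) ∧ ¬x4   [double negation]
⇔ (¬(¬x4 ∧ ¬x3 ∨ x3) ∨ ¬(x3 ∨ x4 ∨ x5) ∨ x5) ∧ ¬x4   [De Morgan]
⇔ (¬(¬x4 ∧ ¬x3) ∧ ¬x3 ∨ ¬(x3 ∨ x4 ∨ x5) ∨ x5) ∧ ¬x4   [De Morgan]
⇔ ((¬¬x4 ∨ ¬¬x3) ∧ ¬x3 ∨ ¬(x3 ∨ x4 ∨ x5) ∨ x5) ∧ ¬x4   [De Morgan]
⇔ ((x4 ∨ ¬¬x3) ∧ ¬x3 ∨ ¬(x3 ∨ x4 ∨ x5) ∨ x5) ∧ ¬x4   [double negation]
⇔ ((x4 ∨ x3) ∧ ¬x3 ∨ ¬(x3 ∨ x4 ∨ x5) ∨ x5) ∧ ¬x4   [double negation]
⇔ ((x4 ∨ x3) ∧ ¬x3 ∨ ¬x3 ∧ ¬x4 ∧ ¬x5 ∨ x5) ∧ ¬x4   [De Morgan]
⇔ x4 ∧ ¬x3 ∧ ¬x4 ∨ x3 ∧ ¬x3 ∧ ¬x4 ∨ ¬x3 ∧ ¬x4 ∧ ¬x5 ∧ ¬x4 ∨ x5 ∧ ¬x4   [distribute ∧ over ∨]
⇔ ¬x3 ∧ ¬x4 ∧ ¬x5 ∨ x5 ∧ ¬x4   [simplify]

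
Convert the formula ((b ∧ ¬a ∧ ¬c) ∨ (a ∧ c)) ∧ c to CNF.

(b ∨ a) ∧ (¬c ∨ a) ∧ c

((b ∧ ¬a ∧ ¬c) ∨ (a ∧ c)) ∧ c
⇔ (b ∨ a) ∧ (b ∨ c) ∧ (¬a ∨ a) ∧ (¬a ∨ c) ∧ (¬c ∨ a) ∧ (¬c ∨ c) ∧ c   (distribute ∨ over ∧)
⇔ (b ∨ a) ∧ (¬c ∨ a) ∧ c   (simplify)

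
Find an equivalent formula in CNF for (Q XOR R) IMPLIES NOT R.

NOT R OR Q

(Q XOR R) IMPLIES NOT R
⇔ NOT (Q XOR R) OR NOT R   (eliminate IMPLIES)
⇔ NOT ((Q OR R) AND NOT (Q AND R)) OR NOT R   (expand XOR)
⇔ NOT (Q OR R) OR NOT NOT (Q AND R) OR NOT R   (De Morgan)
⇔ (NOT Q AND NOT R) OR NOT NOT (Q AND R) OR NOT R   (De Morgan)
⇔ (NOT Q AND NOT R) OR (Q AND R) OR NOT R   (double negation)
⇔ (NOT Q OR Q OR NOT R) AND (NOT Q OR R OR NOT R) AND (NOT R OR Q OR NOT R) AND (NOT R OR R OR NOT R)   (distribute OR over AND)
⇔ NOT R OR Q   (simplify)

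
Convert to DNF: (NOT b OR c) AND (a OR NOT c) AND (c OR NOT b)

(NOT b AND a) OR (NOT b AND NOT c) OR (c AND a)

(NOT b OR c) AND (a OR NOT c) AND (c OR NOT b)
= (NOT b AND a AND c) OR (NOT b AND a AND NOT b) OR (NOT b AND NOT c AND c) OR (NOT b AND NOT c AND NOT b) OR (c AND a AND c) OR (c AND a AND NOT b) OR (c AND NOT c AND c) OR (c AND NOT c AND NOT b)   (distribute AND over OR)
= (NOT b AND a) OR (NOT b AND NOT c) OR (c AND a)   (simplify)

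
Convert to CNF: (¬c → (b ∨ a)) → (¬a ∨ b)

¬a ∨ b

(¬c → (b ∨ a)) → (¬a ∨ b)
≡ ¬(¬c → (b ∨ a)) ∨ ¬a ∨ b   — eliminate →
≡ ¬(¬¬c ∨ b ∨ a) ∨ ¬a ∨ b   — eliminate →
≡ (¬¬¬c ∧ ¬b ∧ ¬a) ∨ ¬a ∨ b   — De Morgan
≡ (¬c ∧ ¬b ∧ ¬a) ∨ ¬a ∨ b   — double negation
≡ (¬c ∨ ¬a ∨ b) ∧ (¬b ∨ ¬a ∨ b) ∧ (¬a ∨ ¬a ∨ b)   — distribute ∨ over ∧
≡ ¬a ∨ b   — simplify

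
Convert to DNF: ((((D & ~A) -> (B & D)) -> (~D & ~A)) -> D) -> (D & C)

(~D & ~A) | (D & C)

((((D & ~A) -> (B & D)) -> (~D & ~A)) -> D) -> (D & C)
≡ ~((((D & ~A) -> (B & D)) -> (~D & ~A)) -> D) | (D & C)   (eliminate ->)
≡ ~(~(((D & ~A) -> (B & D)) -> (~D & ~A)) | D) | (D & C)   (eliminate ->)
≡ ~(~(~((D & ~A) -> (B & D)) | (~D & ~A)) | D) | (D & C)   (eliminate ->)
≡ ~(~(~(~(D & ~A) | (B & D)) | (~D & ~A)) | D) | (D & C)   (eliminate ->)
≡ (~~(~(~(D & ~A) | (B & D)) | (~D & ~A)) & ~D) | (D & C)   (De Morgan)
≡ ((~(~(D & ~A) | (B & D)) | (~D & ~A)) & ~D) | (D & C)   (double negation)
≡ (((~~(D & ~A) & ~(B & D)) | (~D & ~A)) & ~D) | (D & C)   (De Morgan)
≡ (((D & ~A & ~(B & D)) | (~D & ~A)) & ~D) | (D & C)   (double negation)
≡ (((D & ~A & (~B | ~D)) | (~D & ~A)) & ~D) | (D & C)   (De Morgan)
≡ (D & ~A & ~B & ~D) | (D & ~A & ~D & ~D) | (~D & ~A & ~D) | (D & C)   (distribute & over |)
≡ (~D & ~A) | (D & C)   (simplify)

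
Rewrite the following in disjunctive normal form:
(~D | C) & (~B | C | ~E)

(~D | C) & (~B | C | ~E)
≡ (~D & ~B) | (~D & C) | (~D & ~E) | (C & ~B) | (C & C) | (C & ~E)   [distribute & over |]
≡ (~D & ~B) | (~D & ~E) | C   [simplify]

(~D & ~B) | (~D & ~E) | C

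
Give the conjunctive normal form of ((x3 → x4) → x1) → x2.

((x3 → x4) → x1) → x2
⇔ ¬((x3 → x4) → x1) ∨ x2
⇔ ¬(¬(x3 → x4) ∨ x1) ∨ x2
⇔ ¬(¬(¬x3 ∨ x4) ∨ x1) ∨ x2
⇔ (¬¬(¬x3 ∨ x4) ∧ ¬x1) ∨ x2
⇔ ((¬x3 ∨ x4) ∧ ¬x1) ∨ x2
⇔ (¬x3 ∨ x4 ∨ x2) ∧ (¬x1 ∨ x2)

(¬x3 ∨ x4 ∨ x2) ∧ (¬x1 ∨ x2)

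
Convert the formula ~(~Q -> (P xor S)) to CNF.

~Q & (~P | S) & (~S | P)

~(~Q -> (P xor S))
= ~(~~Q | (P xor S))   (eliminate ->)
= ~(~~Q | ((P | S) & ~(P & S)))   (expand xor)
= ~~~Q & ~((P | S) & ~(P & S))   (De Morgan)
= ~Q & ~((P | S) & ~(P & S))   (double negation)
= ~Q & (~(P | S) | ~~(P & S))   (De Morgan)
= ~Q & ((~P & ~S) | ~~(P & S))   (De Morgan)
= ~Q & ((~P & ~S) | (P & S))   (double negation)
= ~Q & (~P | P) & (~P | S) & (~S | P) & (~S | S)   (distribute | over &)
= ~Q & (~P | S) & (~S | P)   (simplify)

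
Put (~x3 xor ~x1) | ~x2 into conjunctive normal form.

(~x3 xor ~x1) | ~x2
≡ ((~x3 | ~x1) & ~(~x3 & ~x1)) | ~x2   [expand xor]
≡ ((~x3 | ~x1) & (~~x3 | ~~x1)) | ~x2   [De Morgan]
≡ ((~x3 | ~x1) & (x3 | ~~x1)) | ~x2   [double negation]
≡ ((~x3 | ~x1) & (x3 | x1)) | ~x2   [double negation]
≡ (~x3 | ~x1 | ~x2) & (x3 | x1 | ~x2)   [distribute | over &]

(~x3 | ~x1 | ~x2) & (x3 | x1 | ~x2)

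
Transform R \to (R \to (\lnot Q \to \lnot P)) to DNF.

R \to (R \to (\lnot Q \to \lnot P))
≡ \lnot R \lor (R \to (\lnot Q \to \lnot P))   — eliminate \to
≡ \lnot R \lor \lnot R \lor (\lnot Q \to \lnot P)   — eliminate \to
≡ \lnot R \lor \lnot R \lor \lnot \lnot Q \lor \lnot P   — eliminate \to
≡ \lnot R \lor \lnot R \lor Q \lor \lnot P   — double negation
≡ \lnot R \lor Q \lor \lnot P   — simplify

\lnot R \lor Q \lor \lnot P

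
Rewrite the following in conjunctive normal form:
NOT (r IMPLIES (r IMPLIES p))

NOT (r IMPLIES (r IMPLIES p))
≡ NOT (NOT r OR (r IMPLIES p))   — eliminate IMPLIES
≡ NOT (NOT r OR NOT r OR p)   — eliminate IMPLIES
≡ NOT NOT r AND NOT NOT r AND NOT p   — De Morgan
≡ r AND NOT NOT r AND NOT p   — double negation
≡ r AND r AND NOT p   — double negation
≡ r AND NOT p   — simplify

r AND NOT p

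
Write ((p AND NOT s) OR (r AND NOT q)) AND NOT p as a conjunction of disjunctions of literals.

(p OR r) AND (p OR NOT q) AND (NOT s OR r) AND (NOT s OR NOT q) AND NOT p

((p AND NOT s) OR (r AND NOT q)) AND NOT p
= (p OR r) AND (p OR NOT q) AND (NOT s OR r) AND (NOT s OR NOT q) AND NOT p   [distribute OR over AND]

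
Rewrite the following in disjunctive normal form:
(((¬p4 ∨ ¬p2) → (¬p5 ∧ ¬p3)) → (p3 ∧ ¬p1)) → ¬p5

(((¬p4 ∨ ¬p2) → (¬p5 ∧ ¬p3)) → (p3 ∧ ¬p1)) → ¬p5
≡ ¬(((¬p4 ∨ ¬p2) → (¬p5 ∧ ¬p3)) → (p3 ∧ ¬p1)) ∨ ¬p5   (eliminate →)
≡ ¬(¬((¬p4 ∨ ¬p2) → (¬p5 ∧ ¬p3)) ∨ (p3 ∧ ¬p1)) ∨ ¬p5   (eliminate →)
≡ ¬(¬(¬(¬p4 ∨ ¬p2) ∨ (¬p5 ∧ ¬p3)) ∨ (p3 ∧ ¬p1)) ∨ ¬p5   (eliminate →)
≡ (¬¬(¬(¬p4 ∨ ¬p2) ∨ (¬p5 ∧ ¬p3)) ∧ ¬(p3 ∧ ¬p1)) ∨ ¬p5   (De Morgan)
≡ ((¬(¬p4 ∨ ¬p2) ∨ (¬p5 ∧ ¬p3)) ∧ ¬(p3 ∧ ¬p1)) ∨ ¬p5   (double negation)
≡ (((¬¬p4 ∧ ¬¬p2) ∨ (¬p5 ∧ ¬p3)) ∧ ¬(p3 ∧ ¬p1)) ∨ ¬p5   (De Morgan)
≡ (((p4 ∧ ¬¬p2) ∨ (¬p5 ∧ ¬p3)) ∧ ¬(p3 ∧ ¬p1)) ∨ ¬p5   (double negation)
≡ (((p4 ∧ p2) ∨ (¬p5 ∧ ¬p3)) ∧ ¬(p3 ∧ ¬p1)) ∨ ¬p5   (double negation)
≡ (((p4 ∧ p2) ∨ (¬p5 ∧ ¬p3)) ∧ (¬p3 ∨ ¬¬p1)) ∨ ¬p5   (De Morgan)
≡ (((p4 ∧ p2) ∨ (¬p5 ∧ ¬p3)) ∧ (¬p3 ∨ p1)) ∨ ¬p5   (double negation)
≡ (p4 ∧ p2 ∧ ¬p3) ∨ (p4 ∧ p2 ∧ p1) ∨ (¬p5 ∧ ¬p3 ∧ ¬p3) ∨ (¬p5 ∧ ¬p3 ∧ p1) ∨ ¬p5   (distribute ∧ over ∨)
≡ (p4 ∧ p2 ∧ ¬p3) ∨ (p4 ∧ p2 ∧ p1) ∨ ¬p5   (simplify)

(p4 ∧ p2 ∧ ¬p3) ∨ (p4 ∧ p2 ∧ p1) ∨ ¬p5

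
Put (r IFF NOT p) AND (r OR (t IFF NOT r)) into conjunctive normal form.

(r IFF NOT p) AND (r OR (t IFF NOT r))
⇔ (r IMPLIES NOT p) AND (NOT p IMPLIES r) AND (r OR (t IFF NOT r))   [eliminate IFF]
⇔ (NOT r OR NOT p) AND (NOT p IMPLIES r) AND (r OR (t IFF NOT r))   [eliminate IMPLIES]
⇔ (NOT r OR NOT p) AND (NOT NOT p OR r) AND (r OR (t IFF NOT r))   [eliminate IMPLIES]
⇔ (NOT r OR NOT p) AND (NOT NOT p OR r) AND (r OR ((t IMPLIES NOT r) AND (NOT r IMPLIES t)))   [eliminate IFF]
⇔ (NOT r OR NOT p) AND (NOT NOT p OR r) AND (r OR ((NOT t OR NOT r) AND (NOT r IMPLIES t)))   [eliminate IMPLIES]
⇔ (NOT r OR NOT p) AND (NOT NOT p OR r) AND (r OR ((NOT t OR NOT r) AND (NOT NOT r OR t)))   [eliminate IMPLIES]
⇔ (NOT r OR NOT p) AND (p OR r) AND (r OR ((NOT t OR NOT r) AND (NOT NOT r OR t)))   [double negation]
⇔ (NOT r OR NOT p) AND (p OR r) AND (r OR ((NOT t OR NOT r) AND (r OR t)))   [double negation]
⇔ (NOT r OR NOT p) AND (p OR r) AND (r OR NOT t OR NOT r) AND (r OR r OR t)   [distribute OR over AND]
⇔ (NOT r OR NOT p) AND (p OR r) AND (r OR t)   [simplify]

(NOT r OR NOT p) AND (p OR r) AND (r OR t)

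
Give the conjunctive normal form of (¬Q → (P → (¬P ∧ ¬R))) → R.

(¬Q → (P → (¬P ∧ ¬R))) → R
≡ ¬(¬Q → (P → (¬P ∧ ¬R))) ∨ R   [eliminate →]
≡ ¬(¬¬Q ∨ (P → (¬P ∧ ¬R))) ∨ R   [eliminate →]
≡ ¬(¬¬Q ∨ ¬P ∨ (¬P ∧ ¬R)) ∨ R   [eliminate →]
≡ (¬¬¬Q ∧ ¬¬P ∧ ¬(¬P ∧ ¬R)) ∨ R   [De Morgan]
≡ (¬Q ∧ ¬¬P ∧ ¬(¬P ∧ ¬R)) ∨ R   [double negation]
≡ (¬Q ∧ P ∧ ¬(¬P ∧ ¬R)) ∨ R   [double negation]
≡ (¬Q ∧ P ∧ (¬¬P ∨ ¬¬R)) ∨ R   [De Morgan]
≡ (¬Q ∧ P ∧ (P ∨ ¬¬R)) ∨ R   [double negation]
≡ (¬Q ∧ P ∧ (P ∨ R)) ∨ R   [double negation]
≡ (¬Q ∨ R) ∧ (P ∨ R) ∧ (P ∨ R ∨ R)   [distribute ∨ over ∧]
≡ (¬Q ∨ R) ∧ (P ∨ R)   [simplify]

(¬Q ∨ R) ∧ (P ∨ R)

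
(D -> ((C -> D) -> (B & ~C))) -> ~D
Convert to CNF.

(D -> ((C -> D) -> (B & ~C))) -> ~D
≡ ~(D -> ((C -> D) -> (B & ~C))) | ~D   (eliminate ->)
≡ ~(~D | ((C -> D) -> (B & ~C))) | ~D   (eliminate ->)
≡ ~(~D | ~(C -> D) | (B & ~C)) | ~D   (eliminate ->)
≡ ~(~D | ~(~C | D) | (B & ~C)) | ~D   (eliminate ->)
≡ (~~D & ~~(~C | D) & ~(B & ~C)) | ~D   (De Morgan)
≡ (D & ~~(~C | D) & ~(B & ~C)) | ~D   (double negation)
≡ (D & (~C | D) & ~(B & ~C)) | ~D   (double negation)
≡ (D & (~C | D) & (~B | ~~C)) | ~D   (De Morgan)
≡ (D & (~C | D) & (~B | C)) | ~D   (double negation)
≡ (D | ~D) & (~C | D | ~D) & (~B | C | ~D)   (distribute | over &)
≡ ~B | C | ~D   (simplify)

~B | C | ~D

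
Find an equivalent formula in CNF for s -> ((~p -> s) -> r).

~s | r

s -> ((~p -> s) -> r)
≡ ~s | ((~p -> s) -> r)   [eliminate ->]
≡ ~s | ~(~p -> s) | r   [eliminate ->]
≡ ~s | ~(~~p | s) | r   [eliminate ->]
≡ ~s | (~~~p & ~s) | r   [De Morgan]
≡ ~s | (~p & ~s) | r   [double negation]
≡ (~s | ~p | r) & (~s | ~s | r)   [distribute | over &]
≡ ~s | r   [simplify]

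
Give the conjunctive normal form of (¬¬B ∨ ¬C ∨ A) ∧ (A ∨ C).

(B ∨ ¬C ∨ A) ∧ (A ∨ C)

(¬¬B ∨ ¬C ∨ A) ∧ (A ∨ C)
⇔ (B ∨ ¬C ∨ A) ∧ (A ∨ C)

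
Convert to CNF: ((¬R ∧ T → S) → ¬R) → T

((¬R ∧ T → S) → ¬R) → T
≡ ¬((¬R ∧ T → S) → ¬R) ∨ T   [eliminate →]
≡ ¬(¬(¬R ∧ T → S) ∨ ¬R) ∨ T   [eliminate →]
≡ ¬(¬(¬(¬R ∧ T) ∨ S) ∨ ¬R) ∨ T   [eliminate →]
≡ ¬¬(¬(¬R ∧ T) ∨ S) ∧ ¬¬R ∨ T   [De Morgan]
≡ (¬(¬R ∧ T) ∨ S) ∧ ¬¬R ∨ T   [double negation]
≡ (¬¬R ∨ ¬T ∨ S) ∧ ¬¬R ∨ T   [De Morgan]
≡ (R ∨ ¬T ∨ S) ∧ ¬¬R ∨ T   [double negation]
≡ (R ∨ ¬T ∨ S) ∧ R ∨ T   [double negation]
≡ (R ∨ ¬T ∨ S ∨ T) ∧ (R ∨ T)   [distribute ∨ over ∧]
≡ R ∨ T   [simplify]

R ∨ T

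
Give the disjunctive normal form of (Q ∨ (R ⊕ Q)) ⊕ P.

(Q ∨ (R ⊕ Q)) ⊕ P
= (Q ∨ (R ⊕ Q)) ∧ ¬P ∨ ¬(Q ∨ (R ⊕ Q)) ∧ P
= (Q ∨ R ∧ ¬Q ∨ ¬R ∧ Q) ∧ ¬P ∨ ¬(Q ∨ (R ⊕ Q)) ∧ P
= (Q ∨ R ∧ ¬Q ∨ ¬R ∧ Q) ∧ ¬P ∨ ¬(Q ∨ R ∧ ¬Q ∨ ¬R ∧ Q) ∧ P
= (Q ∨ R ∧ ¬Q ∨ ¬R ∧ Q) ∧ ¬P ∨ ¬Q ∧ ¬(R ∧ ¬Q) ∧ ¬(¬R ∧ Q) ∧ P
= (Q ∨ R ∧ ¬Q ∨ ¬R ∧ Q) ∧ ¬P ∨ ¬Q ∧ (¬R ∨ ¬¬Q) ∧ ¬(¬R ∧ Q) ∧ P
= (Q ∨ R ∧ ¬Q ∨ ¬R ∧ Q) ∧ ¬P ∨ ¬Q ∧ (¬R ∨ Q) ∧ ¬(¬R ∧ Q) ∧ P
= (Q ∨ R ∧ ¬Q ∨ ¬R ∧ Q) ∧ ¬P ∨ ¬Q ∧ (¬R ∨ Q) ∧ (¬¬R ∨ ¬Q) ∧ P
= (Q ∨ R ∧ ¬Q ∨ ¬R ∧ Q) ∧ ¬P ∨ ¬Q ∧ (¬R ∨ Q) ∧ (R ∨ ¬Q) ∧ P
= Q ∧ ¬P ∨ R ∧ ¬Q ∧ ¬P ∨ ¬R ∧ Q ∧ ¬P ∨ ¬Q ∧ ¬R ∧ R ∧ P ∨ ¬Q ∧ ¬R ∧ ¬Q ∧ P ∨ ¬Q ∧ Q ∧ R ∧ P ∨ ¬Q ∧ Q ∧ ¬Q ∧ P
= Q ∧ ¬P ∨ R ∧ ¬Q ∧ ¬P ∨ ¬Q ∧ ¬R ∧ P

Q ∧ ¬P ∨ R ∧ ¬Q ∧ ¬P ∨ ¬Q ∧ ¬R ∧ P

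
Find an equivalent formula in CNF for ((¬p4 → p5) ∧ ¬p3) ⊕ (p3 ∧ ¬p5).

(p4 ∨ p5 ∨ p3) ∧ (¬p3 ∨ ¬p5)

((¬p4 → p5) ∧ ¬p3) ⊕ (p3 ∧ ¬p5)
⇔ (((¬p4 → p5) ∧ ¬p3) ∨ (p3 ∧ ¬p5)) ∧ ¬((¬p4 → p5) ∧ ¬p3 ∧ p3 ∧ ¬p5)   [expand ⊕]
⇔ (((¬¬p4 ∨ p5) ∧ ¬p3) ∨ (p3 ∧ ¬p5)) ∧ ¬((¬p4 → p5) ∧ ¬p3 ∧ p3 ∧ ¬p5)   [eliminate →]
⇔ (((¬¬p4 ∨ p5) ∧ ¬p3) ∨ (p3 ∧ ¬p5)) ∧ ¬((¬¬p4 ∨ p5) ∧ ¬p3 ∧ p3 ∧ ¬p5)   [eliminate →]
⇔ (((p4 ∨ p5) ∧ ¬p3) ∨ (p3 ∧ ¬p5)) ∧ ¬((¬¬p4 ∨ p5) ∧ ¬p3 ∧ p3 ∧ ¬p5)   [double negation]
⇔ (((p4 ∨ p5) ∧ ¬p3) ∨ (p3 ∧ ¬p5)) ∧ (¬(¬¬p4 ∨ p5) ∨ ¬¬p3 ∨ ¬p3 ∨ ¬¬p5)   [De Morgan]
⇔ (((p4 ∨ p5) ∧ ¬p3) ∨ (p3 ∧ ¬p5)) ∧ ((¬¬¬p4 ∧ ¬p5) ∨ ¬¬p3 ∨ ¬p3 ∨ ¬¬p5)   [De Morgan]
⇔ (((p4 ∨ p5) ∧ ¬p3) ∨ (p3 ∧ ¬p5)) ∧ ((¬p4 ∧ ¬p5) ∨ ¬¬p3 ∨ ¬p3 ∨ ¬¬p5)   [double negation]
⇔ (((p4 ∨ p5) ∧ ¬p3) ∨ (p3 ∧ ¬p5)) ∧ ((¬p4 ∧ ¬p5) ∨ p3 ∨ ¬p3 ∨ ¬¬p5)   [double negation]
⇔ (((p4 ∨ p5) ∧ ¬p3) ∨ (p3 ∧ ¬p5)) ∧ ((¬p4 ∧ ¬p5) ∨ p3 ∨ ¬p3 ∨ p5)   [double negation]
⇔ (p4 ∨ p5 ∨ p3) ∧ (p4 ∨ p5 ∨ ¬p5) ∧ (¬p3 ∨ p3) ∧ (¬p3 ∨ ¬p5) ∧ (¬p4 ∨ p3 ∨ ¬p3 ∨ p5) ∧ (¬p5 ∨ p3 ∨ ¬p3 ∨ p5)   [distribute ∨ over ∧]
⇔ (p4 ∨ p5 ∨ p3) ∧ (¬p3 ∨ ¬p5)   [simplify]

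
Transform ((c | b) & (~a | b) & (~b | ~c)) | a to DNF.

(c & ~a & ~b) | (b & ~c) | a

((c | b) & (~a | b) & (~b | ~c)) | a
≡ (c & ~a & ~b) | (c & ~a & ~c) | (c & b & ~b) | (c & b & ~c) | (b & ~a & ~b) | (b & ~a & ~c) | (b & b & ~b) | (b & b & ~c) | a
≡ (c & ~a & ~b) | (b & ~c) | a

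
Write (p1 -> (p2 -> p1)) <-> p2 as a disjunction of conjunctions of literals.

(p1 -> (p2 -> p1)) <-> p2
= ((p1 -> (p2 -> p1)) -> p2) & (p2 -> (p1 -> (p2 -> p1)))   (eliminate <->)
= (~(p1 -> (p2 -> p1)) | p2) & (p2 -> (p1 -> (p2 -> p1)))   (eliminate ->)
= (~(~p1 | (p2 -> p1)) | p2) & (p2 -> (p1 -> (p2 -> p1)))   (eliminate ->)
= (~(~p1 | ~p2 | p1) | p2) & (p2 -> (p1 -> (p2 -> p1)))   (eliminate ->)
= (~(~p1 | ~p2 | p1) | p2) & (~p2 | (p1 -> (p2 -> p1)))   (eliminate ->)
= (~(~p1 | ~p2 | p1) | p2) & (~p2 | ~p1 | (p2 -> p1))   (eliminate ->)
= (~(~p1 | ~p2 | p1) | p2) & (~p2 | ~p1 | ~p2 | p1)   (eliminate ->)
= ((~~p1 & ~~p2 & ~p1) | p2) & (~p2 | ~p1 | ~p2 | p1)   (De Morgan)
= ((p1 & ~~p2 & ~p1) | p2) & (~p2 | ~p1 | ~p2 | p1)   (double negation)
= ((p1 & p2 & ~p1) | p2) & (~p2 | ~p1 | ~p2 | p1)   (double negation)
= (p1 & p2 & ~p1 & ~p2) | (p1 & p2 & ~p1 & ~p1) | (p1 & p2 & ~p1 & ~p2) | (p1 & p2 & ~p1 & p1) | (p2 & ~p2) | (p2 & ~p1) | (p2 & ~p2) | (p2 & p1)   (distribute & over |)
= (p2 & ~p1) | (p2 & p1)   (simplify)

(p2 & ~p1) | (p2 & p1)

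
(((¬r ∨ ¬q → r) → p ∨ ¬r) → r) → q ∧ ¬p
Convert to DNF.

(((¬r ∨ ¬q → r) → p ∨ ¬r) → r) → q ∧ ¬p
= ¬(((¬r ∨ ¬q → r) → p ∨ ¬r) → r) ∨ q ∧ ¬p   [eliminate →]
= ¬(¬((¬r ∨ ¬q → r) → p ∨ ¬r) ∨ r) ∨ q ∧ ¬p   [eliminate →]
= ¬(¬(¬(¬r ∨ ¬q → r) ∨ p ∨ ¬r) ∨ r) ∨ q ∧ ¬p   [eliminate →]
= ¬(¬(¬(¬(¬r ∨ ¬q) ∨ r) ∨ p ∨ ¬r) ∨ r) ∨ q ∧ ¬p   [eliminate →]
= ¬¬(¬(¬(¬r ∨ ¬q) ∨ r) ∨ p ∨ ¬r) ∧ ¬r ∨ q ∧ ¬p   [De Morgan]
= (¬(¬(¬r ∨ ¬q) ∨ r) ∨ p ∨ ¬r) ∧ ¬r ∨ q ∧ ¬p   [double negation]
= (¬¬(¬r ∨ ¬q) ∧ ¬r ∨ p ∨ ¬r) ∧ ¬r ∨ q ∧ ¬p   [De Morgan]
= ((¬r ∨ ¬q) ∧ ¬r ∨ p ∨ ¬r) ∧ ¬r ∨ q ∧ ¬p   [double negation]
= ¬r ∧ ¬r ∧ ¬r ∨ ¬q ∧ ¬r ∧ ¬r ∨ p ∧ ¬r ∨ ¬r ∧ ¬r ∨ q ∧ ¬p   [distribute ∧ over ∨]
= ¬r ∨ q ∧ ¬p   [simplify]

¬r ∨ q ∧ ¬p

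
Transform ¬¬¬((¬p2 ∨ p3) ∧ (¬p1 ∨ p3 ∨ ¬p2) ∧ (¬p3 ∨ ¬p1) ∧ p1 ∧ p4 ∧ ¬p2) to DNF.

(p3 ∧ p1) ∨ ¬p1 ∨ ¬p4 ∨ p2

¬¬¬((¬p2 ∨ p3) ∧ (¬p1 ∨ p3 ∨ ¬p2) ∧ (¬p3 ∨ ¬p1) ∧ p1 ∧ p4 ∧ ¬p2)
≡ ¬((¬p2 ∨ p3) ∧ (¬p1 ∨ p3 ∨ ¬p2) ∧ (¬p3 ∨ ¬p1) ∧ p1 ∧ p4 ∧ ¬p2)
≡ ¬(¬p2 ∨ p3) ∨ ¬(¬p1 ∨ p3 ∨ ¬p2) ∨ ¬(¬p3 ∨ ¬p1) ∨ ¬p1 ∨ ¬p4 ∨ ¬¬p2
≡ (¬¬p2 ∧ ¬p3) ∨ ¬(¬p1 ∨ p3 ∨ ¬p2) ∨ ¬(¬p3 ∨ ¬p1) ∨ ¬p1 ∨ ¬p4 ∨ ¬¬p2
≡ (p2 ∧ ¬p3) ∨ ¬(¬p1 ∨ p3 ∨ ¬p2) ∨ ¬(¬p3 ∨ ¬p1) ∨ ¬p1 ∨ ¬p4 ∨ ¬¬p2
≡ (p2 ∧ ¬p3) ∨ (¬¬p1 ∧ ¬p3 ∧ ¬¬p2) ∨ ¬(¬p3 ∨ ¬p1) ∨ ¬p1 ∨ ¬p4 ∨ ¬¬p2
≡ (p2 ∧ ¬p3) ∨ (p1 ∧ ¬p3 ∧ ¬¬p2) ∨ ¬(¬p3 ∨ ¬p1) ∨ ¬p1 ∨ ¬p4 ∨ ¬¬p2
≡ (p2 ∧ ¬p3) ∨ (p1 ∧ ¬p3 ∧ p2) ∨ ¬(¬p3 ∨ ¬p1) ∨ ¬p1 ∨ ¬p4 ∨ ¬¬p2
≡ (p2 ∧ ¬p3) ∨ (p1 ∧ ¬p3 ∧ p2) ∨ (¬¬p3 ∧ ¬¬p1) ∨ ¬p1 ∨ ¬p4 ∨ ¬¬p2
≡ (p2 ∧ ¬p3) ∨ (p1 ∧ ¬p3 ∧ p2) ∨ (p3 ∧ ¬¬p1) ∨ ¬p1 ∨ ¬p4 ∨ ¬¬p2
≡ (p2 ∧ ¬p3) ∨ (p1 ∧ ¬p3 ∧ p2) ∨ (p3 ∧ p1) ∨ ¬p1 ∨ ¬p4 ∨ ¬¬p2
≡ (p2 ∧ ¬p3) ∨ (p1 ∧ ¬p3 ∧ p2) ∨ (p3 ∧ p1) ∨ ¬p1 ∨ ¬p4 ∨ p2
≡ (p3 ∧ p1) ∨ ¬p1 ∨ ¬p4 ∨ p2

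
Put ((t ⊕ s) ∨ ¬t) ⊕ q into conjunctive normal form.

((t ⊕ s) ∨ ¬t) ⊕ q
⇔ ((t ⊕ s) ∨ ¬t ∨ q) ∧ ¬(((t ⊕ s) ∨ ¬t) ∧ q)   [expand ⊕]
⇔ (((t ∨ s) ∧ ¬(t ∧ s)) ∨ ¬t ∨ q) ∧ ¬(((t ⊕ s) ∨ ¬t) ∧ q)   [expand ⊕]
⇔ (((t ∨ s) ∧ ¬(t ∧ s)) ∨ ¬t ∨ q) ∧ ¬((((t ∨ s) ∧ ¬(t ∧ s)) ∨ ¬t) ∧ q)   [expand ⊕]
⇔ (((t ∨ s) ∧ (¬t ∨ ¬s)) ∨ ¬t ∨ q) ∧ ¬((((t ∨ s) ∧ ¬(t ∧ s)) ∨ ¬t) ∧ q)   [De Morgan]
⇔ (((t ∨ s) ∧ (¬t ∨ ¬s)) ∨ ¬t ∨ q) ∧ (¬(((t ∨ s) ∧ ¬(t ∧ s)) ∨ ¬t) ∨ ¬q)   [De Morgan]
⇔ (((t ∨ s) ∧ (¬t ∨ ¬s)) ∨ ¬t ∨ q) ∧ ((¬((t ∨ s) ∧ ¬(t ∧ s)) ∧ ¬¬t) ∨ ¬q)   [De Morgan]
⇔ (((t ∨ s) ∧ (¬t ∨ ¬s)) ∨ ¬t ∨ q) ∧ (((¬(t ∨ s) ∨ ¬¬(t ∧ s)) ∧ ¬¬t) ∨ ¬q)   [De Morgan]
⇔ (((t ∨ s) ∧ (¬t ∨ ¬s)) ∨ ¬t ∨ q) ∧ ((((¬t ∧ ¬s) ∨ ¬¬(t ∧ s)) ∧ ¬¬t) ∨ ¬q)   [De Morgan]
⇔ (((t ∨ s) ∧ (¬t ∨ ¬s)) ∨ ¬t ∨ q) ∧ ((((¬t ∧ ¬s) ∨ (t ∧ s)) ∧ ¬¬t) ∨ ¬q)   [double negation]
⇔ (((t ∨ s) ∧ (¬t ∨ ¬s)) ∨ ¬t ∨ q) ∧ ((((¬t ∧ ¬s) ∨ (t ∧ s)) ∧ t) ∨ ¬q)   [double negation]
⇔ (t ∨ s ∨ ¬t ∨ q) ∧ (¬t ∨ ¬s ∨ ¬t ∨ q) ∧ (¬t ∨ t ∨ ¬q) ∧ (¬t ∨ s ∨ ¬q) ∧ (¬s ∨ t ∨ ¬q) ∧ (¬s ∨ s ∨ ¬q) ∧ (t ∨ ¬q)   [distribute ∨ over ∧]
⇔ (¬t ∨ ¬s ∨ q) ∧ (¬t ∨ s ∨ ¬q) ∧ (t ∨ ¬q)   [simplify]

(¬t ∨ ¬s ∨ q) ∧ (¬t ∨ s ∨ ¬q) ∧ (t ∨ ¬q)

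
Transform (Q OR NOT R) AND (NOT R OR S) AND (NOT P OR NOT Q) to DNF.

(Q OR NOT R) AND (NOT R OR S) AND (NOT P OR NOT Q)
⇔ (Q AND NOT R AND NOT P) OR (Q AND NOT R AND NOT Q) OR (Q AND S AND NOT P) OR (Q AND S AND NOT Q) OR (NOT R AND NOT R AND NOT P) OR (NOT R AND NOT R AND NOT Q) OR (NOT R AND S AND NOT P) OR (NOT R AND S AND NOT Q)   (distribute AND over OR)
⇔ (Q AND S AND NOT P) OR (NOT R AND NOT P) OR (NOT R AND NOT Q)   (simplify)

(Q AND S AND NOT P) OR (NOT R AND NOT P) OR (NOT R AND NOT Q)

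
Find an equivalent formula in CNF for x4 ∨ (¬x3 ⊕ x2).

(x4 ∨ ¬x3 ∨ x2) ∧ (x4 ∨ x3 ∨ ¬x2)

x4 ∨ (¬x3 ⊕ x2)
≡ x4 ∨ ((¬x3 ∨ x2) ∧ ¬(¬x3 ∧ x2))   [expand ⊕]
≡ x4 ∨ ((¬x3 ∨ x2) ∧ (¬¬x3 ∨ ¬x2))   [De Morgan]
≡ x4 ∨ ((¬x3 ∨ x2) ∧ (x3 ∨ ¬x2))   [double negation]
≡ (x4 ∨ ¬x3 ∨ x2) ∧ (x4 ∨ x3 ∨ ¬x2)   [distribute ∨ over ∧]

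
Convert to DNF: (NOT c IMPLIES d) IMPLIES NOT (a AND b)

(NOT c AND NOT d) OR NOT a OR NOT b

(NOT c IMPLIES d) IMPLIES NOT (a AND b)
≡ NOT (NOT c IMPLIES d) OR NOT (a AND b)   — eliminate IMPLIES
≡ NOT (NOT NOT c OR d) OR NOT (a AND b)   — eliminate IMPLIES
≡ (NOT NOT NOT c AND NOT d) OR NOT (a AND b)   — De Morgan
≡ (NOT c AND NOT d) OR NOT (a AND b)   — double negation
≡ (NOT c AND NOT d) OR NOT a OR NOT b   — De Morgan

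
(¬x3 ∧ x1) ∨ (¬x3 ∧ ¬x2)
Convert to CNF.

¬x3 ∧ (x1 ∨ ¬x2)

(¬x3 ∧ x1) ∨ (¬x3 ∧ ¬x2)
= (¬x3 ∨ ¬x3) ∧ (¬x3 ∨ ¬x2) ∧ (x1 ∨ ¬x3) ∧ (x1 ∨ ¬x2)   [distribute ∨ over ∧]
= ¬x3 ∧ (x1 ∨ ¬x2)   [simplify]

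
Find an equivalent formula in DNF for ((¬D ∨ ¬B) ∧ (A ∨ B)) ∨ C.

((¬D ∨ ¬B) ∧ (A ∨ B)) ∨ C
≡ (¬D ∧ A) ∨ (¬D ∧ B) ∨ (¬B ∧ A) ∨ (¬B ∧ B) ∨ C
≡ (¬D ∧ A) ∨ (¬D ∧ B) ∨ (¬B ∧ A) ∨ C

(¬D ∧ A) ∨ (¬D ∧ B) ∨ (¬B ∧ A) ∨ C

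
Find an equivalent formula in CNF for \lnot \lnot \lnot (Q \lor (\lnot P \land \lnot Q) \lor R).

\lnot Q \land (P \lor Q) \land \lnot R

\lnot \lnot \lnot (Q \lor (\lnot P \land \lnot Q) \lor R)
≡ \lnot (Q \lor (\lnot P \land \lnot Q) \lor R)
≡ \lnot Q \land \lnot (\lnot P \land \lnot Q) \land \lnot R
≡ \lnot Q \land (\lnot \lnot P \lor \lnot \lnot Q) \land \lnot R
≡ \lnot Q \land (P \lor \lnot \lnot Q) \land \lnot R
≡ \lnot Q \land (P \lor Q) \land \lnot R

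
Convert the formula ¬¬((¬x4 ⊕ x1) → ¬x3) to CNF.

¬¬((¬x4 ⊕ x1) → ¬x3)
≡ ¬¬(¬(¬x4 ⊕ x1) ∨ ¬x3)
≡ ¬¬(¬((¬x4 ∨ x1) ∧ ¬(¬x4 ∧ x1)) ∨ ¬x3)
≡ ¬((¬x4 ∨ x1) ∧ ¬(¬x4 ∧ x1)) ∨ ¬x3
≡ ¬(¬x4 ∨ x1) ∨ ¬¬(¬x4 ∧ x1) ∨ ¬x3
≡ (¬¬x4 ∧ ¬x1) ∨ ¬¬(¬x4 ∧ x1) ∨ ¬x3
≡ (x4 ∧ ¬x1) ∨ ¬¬(¬x4 ∧ x1) ∨ ¬x3
≡ (x4 ∧ ¬x1) ∨ (¬x4 ∧ x1) ∨ ¬x3
≡ (x4 ∨ ¬x4 ∨ ¬x3) ∧ (x4 ∨ x1 ∨ ¬x3) ∧ (¬x1 ∨ ¬x4 ∨ ¬x3) ∧ (¬x1 ∨ x1 ∨ ¬x3)
≡ (x4 ∨ x1 ∨ ¬x3) ∧ (¬x1 ∨ ¬x4 ∨ ¬x3)

(x4 ∨ x1 ∨ ¬x3) ∧ (¬x1 ∨ ¬x4 ∨ ¬x3)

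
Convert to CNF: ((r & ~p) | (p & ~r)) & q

(r | p) & (~p | ~r) & q

((r & ~p) | (p & ~r)) & q
≡ (r | p) & (r | ~r) & (~p | p) & (~p | ~r) & q   [distribute | over &]
≡ (r | p) & (~p | ~r) & q   [simplify]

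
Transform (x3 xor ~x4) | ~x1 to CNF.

(x3 xor ~x4) | ~x1
⇔ ((x3 | ~x4) & ~(x3 & ~x4)) | ~x1   [expand xor]
⇔ ((x3 | ~x4) & (~x3 | ~~x4)) | ~x1   [De Morgan]
⇔ ((x3 | ~x4) & (~x3 | x4)) | ~x1   [double negation]
⇔ (x3 | ~x4 | ~x1) & (~x3 | x4 | ~x1)   [distribute | over &]

(x3 | ~x4 | ~x1) & (~x3 | x4 | ~x1)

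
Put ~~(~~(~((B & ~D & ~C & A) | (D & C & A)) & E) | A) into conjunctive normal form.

~~(~~(~((B & ~D & ~C & A) | (D & C & A)) & E) | A)
⇔ ~~(~((B & ~D & ~C & A) | (D & C & A)) & E) | A   [double negation]
⇔ (~((B & ~D & ~C & A) | (D & C & A)) & E) | A   [double negation]
⇔ (~(B & ~D & ~C & A) & ~(D & C & A) & E) | A   [De Morgan]
⇔ ((~B | ~~D | ~~C | ~A) & ~(D & C & A) & E) | A   [De Morgan]
⇔ ((~B | D | ~~C | ~A) & ~(D & C & A) & E) | A   [double negation]
⇔ ((~B | D | C | ~A) & ~(D & C & A) & E) | A   [double negation]
⇔ ((~B | D | C | ~A) & (~D | ~C | ~A) & E) | A   [De Morgan]
⇔ (~B | D | C | ~A | A) & (~D | ~C | ~A | A) & (E | A)   [distribute | over &]
⇔ E | A   [simplify]

E | A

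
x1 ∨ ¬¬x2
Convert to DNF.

x1 ∨ ¬¬x2
≡ x1 ∨ x2   (double negation)

x1 ∨ x2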